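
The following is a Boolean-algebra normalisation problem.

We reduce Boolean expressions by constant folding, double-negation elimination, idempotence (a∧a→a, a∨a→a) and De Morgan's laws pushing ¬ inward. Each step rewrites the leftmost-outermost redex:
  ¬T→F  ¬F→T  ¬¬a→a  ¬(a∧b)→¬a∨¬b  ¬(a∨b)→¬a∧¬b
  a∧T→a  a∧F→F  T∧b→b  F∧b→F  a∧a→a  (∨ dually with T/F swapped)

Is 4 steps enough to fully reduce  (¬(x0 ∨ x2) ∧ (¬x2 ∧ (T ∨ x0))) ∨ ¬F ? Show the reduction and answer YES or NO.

Answer: NO — after 4 steps the term is ((¬x0 ∧ ¬x2) ∧ ¬x2) ∨ T, not yet normal

Reduction:
  start: (¬(x0 ∨ x2) ∧ (¬x2 ∧ (T ∨ x0))) ∨ ¬F
  step 1: ((¬x0 ∧ ¬x2) ∧ (¬x2 ∧ (T ∨ x0))) ∨ ¬F
  step 2: ((¬x0 ∧ ¬x2) ∧ (¬x2 ∧ T)) ∨ ¬F
  step 3: ((¬x0 ∧ ¬x2) ∧ ¬x2) ∨ ¬F
  step 4: ((¬x0 ∧ ¬x2) ∧ ¬x2) ∨ T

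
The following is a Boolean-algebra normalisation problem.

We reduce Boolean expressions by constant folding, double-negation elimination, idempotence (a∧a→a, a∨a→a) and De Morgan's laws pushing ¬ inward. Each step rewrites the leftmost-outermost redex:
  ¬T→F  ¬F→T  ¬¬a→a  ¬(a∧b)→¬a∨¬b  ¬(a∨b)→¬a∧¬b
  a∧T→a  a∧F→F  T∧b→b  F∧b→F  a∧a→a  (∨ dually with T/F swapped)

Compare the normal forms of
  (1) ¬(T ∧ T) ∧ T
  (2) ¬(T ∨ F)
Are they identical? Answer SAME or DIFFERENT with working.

Answer: SAME — A ⇓ F, B ⇓ F

Working:
Term A:
  start: ¬(T ∧ T) ∧ T
  →1  ¬(T ∧ T)
  →2  ¬T ∨ ¬T
  →3  ¬T
  →4  F

Term B:
  start: ¬(T ∨ F)
  →1  ¬T ∧ ¬F
  →2  F ∧ ¬F
  →3  F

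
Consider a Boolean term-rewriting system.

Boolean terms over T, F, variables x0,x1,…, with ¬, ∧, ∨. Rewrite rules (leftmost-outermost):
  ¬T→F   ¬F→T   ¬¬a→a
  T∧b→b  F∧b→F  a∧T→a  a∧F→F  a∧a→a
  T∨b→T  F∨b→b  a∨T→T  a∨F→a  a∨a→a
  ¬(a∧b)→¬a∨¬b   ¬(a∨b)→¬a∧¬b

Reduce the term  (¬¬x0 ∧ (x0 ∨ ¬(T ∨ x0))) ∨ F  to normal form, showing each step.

Answer: normal form = x0  (in 7 steps)

Working:
  start: (¬¬x0 ∧ (x0 ∨ ¬(T ∨ x0))) ∨ F
  →1  ¬¬x0 ∧ (x0 ∨ ¬(T ∨ x0))
  →2  x0 ∧ (x0 ∨ ¬(T ∨ x0))
  →3  x0 ∧ (x0 ∨ (¬T ∧ ¬x0))
  →4  x0 ∧ (x0 ∨ (F ∧ ¬x0))
  →5  x0 ∧ (x0 ∨ F)
  →6  x0 ∧ x0
  →7  x0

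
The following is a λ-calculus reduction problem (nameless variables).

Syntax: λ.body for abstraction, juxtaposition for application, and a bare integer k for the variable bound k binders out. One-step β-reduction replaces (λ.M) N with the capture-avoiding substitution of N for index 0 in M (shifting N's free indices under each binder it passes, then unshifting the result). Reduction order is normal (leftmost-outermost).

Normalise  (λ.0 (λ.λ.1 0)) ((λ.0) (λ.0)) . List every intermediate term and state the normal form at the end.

Answer: normal form = λ.λ.1 0  (in 3 steps)

Derivation:
  start: (λ.0 (λ.λ.1 0)) ((λ.0) (λ.0))
  →1  (λ.0) (λ.0) (λ.λ.1 0)
  →2  (λ.0) (λ.λ.1 0)
  →3  λ.λ.1 0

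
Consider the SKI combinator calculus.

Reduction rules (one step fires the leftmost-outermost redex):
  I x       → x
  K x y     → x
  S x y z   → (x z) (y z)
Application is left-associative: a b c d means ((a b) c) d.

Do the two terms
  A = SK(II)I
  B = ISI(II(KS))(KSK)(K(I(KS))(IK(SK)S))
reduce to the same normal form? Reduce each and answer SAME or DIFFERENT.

Term A:
  start: SK(II)I
  step 1: KI(III)
  step 2: I

Term B:
  start: ISI(II(KS))(KSK)(K(I(KS))(IK(SK)S))
  step 1: SI(II(KS))(KSK)(K(I(KS))(IK(SK)S))
  step 2: I(KSK)(II(KS)(KSK))(K(I(KS))(IK(SK)S))
  step 3: KSK(II(KS)(KSK))(K(I(KS))(IK(SK)S))
  step 4: S(II(KS)(KSK))(K(I(KS))(IK(SK)S))
  step 5: S(I(KS)(KSK))(K(I(KS))(IK(SK)S))
  step 6: S(KS(KSK))(K(I(KS))(IK(SK)S))
  step 7: SS(K(I(KS))(IK(SK)S))
  step 8: SS(I(KS))
  step 9: SS(KS)

Answer: DIFFERENT — A ⇓ I, B ⇓ SS(KS)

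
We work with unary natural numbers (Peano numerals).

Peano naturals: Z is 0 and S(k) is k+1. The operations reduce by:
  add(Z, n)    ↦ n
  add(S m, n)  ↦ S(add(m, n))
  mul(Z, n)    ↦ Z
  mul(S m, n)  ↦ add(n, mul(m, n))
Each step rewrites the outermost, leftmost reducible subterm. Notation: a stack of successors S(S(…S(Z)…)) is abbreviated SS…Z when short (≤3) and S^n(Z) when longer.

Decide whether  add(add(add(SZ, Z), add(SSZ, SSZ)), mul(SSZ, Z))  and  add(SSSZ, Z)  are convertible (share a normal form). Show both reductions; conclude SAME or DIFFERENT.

Term A:
  start: add(add(add(SZ, Z), add(SSZ, SSZ)), mul(SSZ, Z))
  →1  add(add(S(add(Z, Z)), add(SSZ, SSZ)), mul(SSZ, Z))
  →2  add(S(add(add(Z, Z), add(SSZ, SSZ))), mul(SSZ, Z))
  →3  S(add(add(add(Z, Z), add(SSZ, SSZ)), mul(SSZ, Z)))
  →4  S(add(add(Z, add(SSZ, SSZ)), mul(SSZ, Z)))
  →5  S(add(add(SSZ, SSZ), mul(SSZ, Z)))
  →6  S(add(S(add(SZ, SSZ)), mul(SSZ, Z)))
  →7  S(S(add(add(SZ, SSZ), mul(SSZ, Z))))
  →8  S(S(add(S(add(Z, SSZ)), mul(SSZ, Z))))
  →9  S(S(S(add(add(Z, SSZ), mul(SSZ, Z)))))
  →10  S(S(S(add(SSZ, mul(SSZ, Z)))))
  →11  S(S(S(S(add(SZ, mul(SSZ, Z))))))
  →12  S(S(S(S(S(add(Z, mul(SSZ, Z)))))))
  →13  S(S(S(S(S(mul(SSZ, Z))))))
  →14  S(S(S(S(S(add(Z, mul(SZ, Z)))))))
  →15  S(S(S(S(S(mul(SZ, Z))))))
  →16  S(S(S(S(S(add(Z, mul(Z, Z)))))))
  →17  S(S(S(S(S(mul(Z, Z))))))
  →18  S^5(Z)

Term B:
  start: add(SSSZ, Z)
  →1  S(add(SSZ, Z))
  →2  S(S(add(SZ, Z)))
  →3  S(S(S(add(Z, Z))))
  →4  SSSZ

Answer: DIFFERENT — A ⇓ S^5(Z), B ⇓ SSSZ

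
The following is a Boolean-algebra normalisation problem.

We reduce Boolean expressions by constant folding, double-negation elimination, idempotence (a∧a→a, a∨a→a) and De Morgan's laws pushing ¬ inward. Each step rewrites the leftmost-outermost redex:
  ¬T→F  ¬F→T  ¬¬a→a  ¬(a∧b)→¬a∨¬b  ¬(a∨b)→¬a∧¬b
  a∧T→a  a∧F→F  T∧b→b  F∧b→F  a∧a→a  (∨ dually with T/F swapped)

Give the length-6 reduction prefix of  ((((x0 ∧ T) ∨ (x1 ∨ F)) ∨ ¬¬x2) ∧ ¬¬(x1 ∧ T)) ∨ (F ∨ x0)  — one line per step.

Answer: after 6 steps: (((x0 ∨ x1) ∨ x2) ∧ x1) ∨ x0

Reduction:
  start: ((((x0 ∧ T) ∨ (x1 ∨ F)) ∨ ¬¬x2) ∧ ¬¬(x1 ∧ T)) ∨ (F ∨ x0)
  →1  (((x0 ∨ (x1 ∨ F)) ∨ ¬¬x2) ∧ ¬¬(x1 ∧ T)) ∨ (F ∨ x0)
  →2  (((x0 ∨ x1) ∨ ¬¬x2) ∧ ¬¬(x1 ∧ T)) ∨ (F ∨ x0)
  →3  (((x0 ∨ x1) ∨ x2) ∧ ¬¬(x1 ∧ T)) ∨ (F ∨ x0)
  →4  (((x0 ∨ x1) ∨ x2) ∧ (x1 ∧ T)) ∨ (F ∨ x0)
  →5  (((x0 ∨ x1) ∨ x2) ∧ x1) ∨ (F ∨ x0)
  →6  (((x0 ∨ x1) ∨ x2) ∧ x1) ∨ x0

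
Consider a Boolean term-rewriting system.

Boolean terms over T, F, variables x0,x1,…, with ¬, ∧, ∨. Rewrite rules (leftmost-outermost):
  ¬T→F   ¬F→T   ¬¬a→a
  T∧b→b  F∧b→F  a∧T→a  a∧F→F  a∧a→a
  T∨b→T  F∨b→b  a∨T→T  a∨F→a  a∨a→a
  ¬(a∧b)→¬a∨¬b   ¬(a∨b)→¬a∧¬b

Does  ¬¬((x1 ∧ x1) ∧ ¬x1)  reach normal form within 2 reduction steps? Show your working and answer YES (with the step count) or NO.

Answer: YES — reaches normal form x1 ∧ ¬x1 in 2 ≤ 2 steps

Working:
  start: ¬¬((x1 ∧ x1) ∧ ¬x1)
  [1] (x1 ∧ x1) ∧ ¬x1
  [2] x1 ∧ ¬x1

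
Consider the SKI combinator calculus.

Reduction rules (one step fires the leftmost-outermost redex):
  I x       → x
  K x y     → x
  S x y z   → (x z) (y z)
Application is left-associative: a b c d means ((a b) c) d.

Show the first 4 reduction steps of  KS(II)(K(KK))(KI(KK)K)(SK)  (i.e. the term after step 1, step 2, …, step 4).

  start: KS(II)(K(KK))(KI(KK)K)(SK)
  →1  S(K(KK))(KI(KK)K)(SK)
  →2  K(KK)(SK)(KI(KK)K(SK))
  →3  KK(KI(KK)K(SK))
  →4  K

Answer: after 4 steps: K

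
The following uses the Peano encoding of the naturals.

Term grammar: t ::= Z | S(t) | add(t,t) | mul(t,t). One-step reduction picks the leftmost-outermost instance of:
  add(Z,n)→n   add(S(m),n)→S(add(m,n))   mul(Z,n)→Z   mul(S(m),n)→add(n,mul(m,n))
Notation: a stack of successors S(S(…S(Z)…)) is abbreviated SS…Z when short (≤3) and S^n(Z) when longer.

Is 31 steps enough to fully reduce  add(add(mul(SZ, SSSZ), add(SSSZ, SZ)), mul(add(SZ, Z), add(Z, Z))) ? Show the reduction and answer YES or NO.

  start: add(add(mul(SZ, SSSZ), add(SSSZ, SZ)), mul(add(SZ, Z), add(Z, Z)))
  [1] add(add(add(SSSZ, mul(Z, SSSZ)), add(SSSZ, SZ)), mul(add(SZ, Z), add(Z, Z)))
  [2] add(add(S(add(SSZ, mul(Z, SSSZ))), add(SSSZ, SZ)), mul(add(SZ, Z), add(Z, Z)))
  [3] add(S(add(add(SSZ, mul(Z, SSSZ)), add(SSSZ, SZ))), mul(add(SZ, Z), add(Z, Z)))
  [4] S(add(add(add(SSZ, mul(Z, SSSZ)), add(SSSZ, SZ)), mul(add(SZ, Z), add(Z, Z))))
  [5] S(add(add(S(add(SZ, mul(Z, SSSZ))), add(SSSZ, SZ)), mul(add(SZ, Z), add(Z, Z))))
  [6] S(add(S(add(add(SZ, mul(Z, SSSZ)), add(SSSZ, SZ))), mul(add(SZ, Z), add(Z, Z))))
  [7] S(S(add(add(add(SZ, mul(Z, SSSZ)), add(SSSZ, SZ)), mul(add(SZ, Z), add(Z, Z)))))
  [8] S(S(add(add(S(add(Z, mul(Z, SSSZ))), add(SSSZ, SZ)), mul(add(SZ, Z), add(Z, Z)))))
  [9] S(S(add(S(add(add(Z, mul(Z, SSSZ)), add(SSSZ, SZ))), mul(add(SZ, Z), add(Z, Z)))))
  [10] S(S(S(add(add(add(Z, mul(Z, SSSZ)), add(SSSZ, SZ)), mul(add(SZ, Z), add(Z, Z))))))
  [11] S(S(S(add(add(mul(Z, SSSZ), add(SSSZ, SZ)), mul(add(SZ, Z), add(Z, Z))))))
  [12] S(S(S(add(add(Z, add(SSSZ, SZ)), mul(add(SZ, Z), add(Z, Z))))))
  [13] S(S(S(add(add(SSSZ, SZ), mul(add(SZ, Z), add(Z, Z))))))
  [14] S(S(S(add(S(add(SSZ, SZ)), mul(add(SZ, Z), add(Z, Z))))))
  [15] S(S(S(S(add(add(SSZ, SZ), mul(add(SZ, Z), add(Z, Z)))))))
  [16] S(S(S(S(add(S(add(SZ, SZ)), mul(add(SZ, Z), add(Z, Z)))))))
  [17] S(S(S(S(S(add(add(SZ, SZ), mul(add(SZ, Z), add(Z, Z))))))))
  [18] S(S(S(S(S(add(S(add(Z, SZ)), mul(add(SZ, Z), add(Z, Z))))))))
  [19] S(S(S(S(S(S(add(add(Z, SZ), mul(add(SZ, Z), add(Z, Z)))))))))
  [20] S(S(S(S(S(S(add(SZ, mul(add(SZ, Z), add(Z, Z)))))))))
  [21] S(S(S(S(S(S(S(add(Z, mul(add(SZ, Z), add(Z, Z))))))))))
  [22] S(S(S(S(S(S(S(mul(add(SZ, Z), add(Z, Z)))))))))
  [23] S(S(S(S(S(S(S(mul(S(add(Z, Z)), add(Z, Z)))))))))
  [24] S(S(S(S(S(S(S(add(add(Z, Z), mul(add(Z, Z), add(Z, Z))))))))))
  [25] S(S(S(S(S(S(S(add(Z, mul(add(Z, Z), add(Z, Z))))))))))
  [26] S(S(S(S(S(S(S(mul(add(Z, Z), add(Z, Z)))))))))
  [27] S(S(S(S(S(S(S(mul(Z, add(Z, Z)))))))))
  [28] S^7(Z)

Answer: YES — reaches normal form S^7(Z) in 28 ≤ 31 steps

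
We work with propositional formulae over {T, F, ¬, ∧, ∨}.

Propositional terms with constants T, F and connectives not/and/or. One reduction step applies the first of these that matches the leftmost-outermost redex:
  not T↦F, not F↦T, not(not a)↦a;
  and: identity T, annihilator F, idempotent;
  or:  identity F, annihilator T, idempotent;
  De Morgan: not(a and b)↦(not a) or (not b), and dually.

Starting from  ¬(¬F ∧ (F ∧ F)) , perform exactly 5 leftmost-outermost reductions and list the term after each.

Answer: after 5 steps: ¬F

Working:
  start: ¬(¬F ∧ (F ∧ F))
  [1] ¬¬F ∨ ¬(F ∧ F)
  [2] F ∨ ¬(F ∧ F)
  [3] ¬(F ∧ F)
  [4] ¬F ∨ ¬F
  [5] ¬F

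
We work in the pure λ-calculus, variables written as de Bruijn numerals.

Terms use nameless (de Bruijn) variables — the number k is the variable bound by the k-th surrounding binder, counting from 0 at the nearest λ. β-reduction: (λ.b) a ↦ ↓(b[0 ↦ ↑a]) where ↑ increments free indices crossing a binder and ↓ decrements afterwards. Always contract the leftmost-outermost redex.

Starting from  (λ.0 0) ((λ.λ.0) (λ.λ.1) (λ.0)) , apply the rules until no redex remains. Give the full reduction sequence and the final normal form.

Answer: normal form = λ.0  (in 6 steps)

Derivation:
  start: (λ.0 0) ((λ.λ.0) (λ.λ.1) (λ.0))
  →1  (λ.λ.0) (λ.λ.1) (λ.0) ((λ.λ.0) (λ.λ.1) (λ.0))
  →2  (λ.0) (λ.0) ((λ.λ.0) (λ.λ.1) (λ.0))
  →3  (λ.0) ((λ.λ.0) (λ.λ.1) (λ.0))
  →4  (λ.λ.0) (λ.λ.1) (λ.0)
  →5  (λ.0) (λ.0)
  →6  λ.0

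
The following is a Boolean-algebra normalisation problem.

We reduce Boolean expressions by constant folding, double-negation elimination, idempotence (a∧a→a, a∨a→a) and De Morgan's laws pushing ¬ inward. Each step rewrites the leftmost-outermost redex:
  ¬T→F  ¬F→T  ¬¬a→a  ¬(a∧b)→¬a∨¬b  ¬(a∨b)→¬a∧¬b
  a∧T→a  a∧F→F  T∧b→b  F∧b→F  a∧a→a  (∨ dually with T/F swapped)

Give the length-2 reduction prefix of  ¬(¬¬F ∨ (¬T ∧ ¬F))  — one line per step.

Answer: after 2 steps: ¬F ∧ ¬(¬T ∧ ¬F)

Working:
  start: ¬(¬¬F ∨ (¬T ∧ ¬F))
  →1  ¬¬¬F ∧ ¬(¬T ∧ ¬F)
  →2  ¬F ∧ ¬(¬T ∧ ¬F)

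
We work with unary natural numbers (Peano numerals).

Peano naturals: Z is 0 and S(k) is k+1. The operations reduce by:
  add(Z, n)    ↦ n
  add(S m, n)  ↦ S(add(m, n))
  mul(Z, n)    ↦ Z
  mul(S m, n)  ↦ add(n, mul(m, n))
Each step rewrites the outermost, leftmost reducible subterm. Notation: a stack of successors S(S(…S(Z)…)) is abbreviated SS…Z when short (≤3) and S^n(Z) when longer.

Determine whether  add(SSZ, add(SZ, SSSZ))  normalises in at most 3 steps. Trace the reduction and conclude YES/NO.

  start: add(SSZ, add(SZ, SSSZ))
  →1  S(add(SZ, add(SZ, SSSZ)))
  →2  S(S(add(Z, add(SZ, SSSZ))))
  →3  S(S(add(SZ, SSSZ)))

Answer: NO — after 3 steps the term is S(S(add(SZ, SSSZ))), not yet normal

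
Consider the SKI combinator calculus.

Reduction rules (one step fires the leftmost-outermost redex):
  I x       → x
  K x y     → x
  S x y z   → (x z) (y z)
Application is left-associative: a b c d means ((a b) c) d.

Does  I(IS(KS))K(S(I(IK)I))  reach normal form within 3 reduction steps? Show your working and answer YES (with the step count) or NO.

Answer: NO — after 3 steps the term is KS(S(I(IK)I))(K(S(I(IK)I))), not yet normal

Derivation:
  start: I(IS(KS))K(S(I(IK)I))
  →1  IS(KS)K(S(I(IK)I))
  →2  S(KS)K(S(I(IK)I))
  →3  KS(S(I(IK)I))(K(S(I(IK)I)))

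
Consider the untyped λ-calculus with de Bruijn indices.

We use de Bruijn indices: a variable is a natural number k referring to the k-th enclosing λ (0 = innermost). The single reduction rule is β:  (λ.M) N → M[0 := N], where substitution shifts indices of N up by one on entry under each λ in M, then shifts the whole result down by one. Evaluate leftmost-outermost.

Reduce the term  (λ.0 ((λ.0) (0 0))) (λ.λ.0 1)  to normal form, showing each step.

  start: (λ.0 ((λ.0) (0 0))) (λ.λ.0 1)
  [1] (λ.λ.0 1) ((λ.0) ((λ.λ.0 1) (λ.λ.0 1)))
  [2] λ.0 ((λ.0) ((λ.λ.0 1) (λ.λ.0 1)))
  [3] λ.0 ((λ.λ.0 1) (λ.λ.0 1))
  [4] λ.0 (λ.0 (λ.λ.0 1))

Answer: normal form = λ.0 (λ.0 (λ.λ.0 1))  (in 4 steps)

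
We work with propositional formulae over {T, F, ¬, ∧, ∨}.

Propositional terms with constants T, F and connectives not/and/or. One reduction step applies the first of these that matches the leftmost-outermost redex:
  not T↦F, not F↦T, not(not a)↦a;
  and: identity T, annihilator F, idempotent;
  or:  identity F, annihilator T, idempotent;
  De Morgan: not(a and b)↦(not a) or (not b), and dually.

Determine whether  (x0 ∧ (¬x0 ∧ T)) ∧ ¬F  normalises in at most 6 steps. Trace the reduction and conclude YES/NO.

Answer: YES — reaches normal form x0 ∧ ¬x0 in 3 ≤ 6 steps

Derivation:
  start: (x0 ∧ (¬x0 ∧ T)) ∧ ¬F
  [1] (x0 ∧ ¬x0) ∧ ¬F
  [2] (x0 ∧ ¬x0) ∧ T
  [3] x0 ∧ ¬x0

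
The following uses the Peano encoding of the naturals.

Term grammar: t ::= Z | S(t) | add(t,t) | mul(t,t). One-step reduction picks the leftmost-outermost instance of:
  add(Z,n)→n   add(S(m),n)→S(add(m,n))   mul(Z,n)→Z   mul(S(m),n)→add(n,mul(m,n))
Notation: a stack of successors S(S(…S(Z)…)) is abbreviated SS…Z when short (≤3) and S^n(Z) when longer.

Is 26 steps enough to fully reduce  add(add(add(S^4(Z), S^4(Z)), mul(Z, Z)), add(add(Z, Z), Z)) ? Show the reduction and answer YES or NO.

Answer: YES — reaches normal form S^8(Z) in 26 ≤ 26 steps

Derivation:
  start: add(add(add(S^4(Z), S^4(Z)), mul(Z, Z)), add(add(Z, Z), Z))
  →1  add(add(S(add(SSSZ, S^4(Z))), mul(Z, Z)), add(add(Z, Z), Z))
  →2  add(S(add(add(SSSZ, S^4(Z)), mul(Z, Z))), add(add(Z, Z), Z))
  →3  S(add(add(add(SSSZ, S^4(Z)), mul(Z, Z)), add(add(Z, Z), Z)))
  →4  S(add(add(S(add(SSZ, S^4(Z))), mul(Z, Z)), add(add(Z, Z), Z)))
  →5  S(add(S(add(add(SSZ, S^4(Z)), mul(Z, Z))), add(add(Z, Z), Z)))
  →6  S(S(add(add(add(SSZ, S^4(Z)), mul(Z, Z)), add(add(Z, Z), Z))))
  →7  S(S(add(add(S(add(SZ, S^4(Z))), mul(Z, Z)), add(add(Z, Z), Z))))
  →8  S(S(add(S(add(add(SZ, S^4(Z)), mul(Z, Z))), add(add(Z, Z), Z))))
  →9  S(S(S(add(add(add(SZ, S^4(Z)), mul(Z, Z)), add(add(Z, Z), Z)))))
  →10  S(S(S(add(add(S(add(Z, S^4(Z))), mul(Z, Z)), add(add(Z, Z), Z)))))
  →11  S(S(S(add(S(add(add(Z, S^4(Z)), mul(Z, Z))), add(add(Z, Z), Z)))))
  →12  S(S(S(S(add(add(add(Z, S^4(Z)), mul(Z, Z)), add(add(Z, Z), Z))))))
  →13  S(S(S(S(add(add(S^4(Z), mul(Z, Z)), add(add(Z, Z), Z))))))
  →14  S(S(S(S(add(S(add(SSSZ, mul(Z, Z))), add(add(Z, Z), Z))))))
  →15  S(S(S(S(S(add(add(SSSZ, mul(Z, Z)), add(add(Z, Z), Z)))))))
  →16  S(S(S(S(S(add(S(add(SSZ, mul(Z, Z))), add(add(Z, Z), Z)))))))
  →17  S(S(S(S(S(S(add(add(SSZ, mul(Z, Z)), add(add(Z, Z), Z))))))))
  →18  S(S(S(S(S(S(add(S(add(SZ, mul(Z, Z))), add(add(Z, Z), Z))))))))
  →19  S(S(S(S(S(S(S(add(add(SZ, mul(Z, Z)), add(add(Z, Z), Z)))))))))
  →20  S(S(S(S(S(S(S(add(S(add(Z, mul(Z, Z))), add(add(Z, Z), Z)))))))))
  →21  S(S(S(S(S(S(S(S(add(add(Z, mul(Z, Z)), add(add(Z, Z), Z))))))))))
  →22  S(S(S(S(S(S(S(S(add(mul(Z, Z), add(add(Z, Z), Z))))))))))
  →23  S(S(S(S(S(S(S(S(add(Z, add(add(Z, Z), Z))))))))))
  →24  S(S(S(S(S(S(S(S(add(add(Z, Z), Z)))))))))
  →25  S(S(S(S(S(S(S(S(add(Z, Z)))))))))
  →26  S^8(Z)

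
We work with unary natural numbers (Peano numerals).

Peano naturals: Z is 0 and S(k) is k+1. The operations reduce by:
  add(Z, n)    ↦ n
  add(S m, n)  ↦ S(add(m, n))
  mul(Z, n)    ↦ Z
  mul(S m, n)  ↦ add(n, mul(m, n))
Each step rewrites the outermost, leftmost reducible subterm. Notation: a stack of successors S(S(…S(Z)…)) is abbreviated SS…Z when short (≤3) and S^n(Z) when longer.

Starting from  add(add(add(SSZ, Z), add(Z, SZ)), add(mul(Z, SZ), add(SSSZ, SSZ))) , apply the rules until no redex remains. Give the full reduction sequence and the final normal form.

Answer: normal form = S^8(Z)  (in 17 steps)

Reduction:
  start: add(add(add(SSZ, Z), add(Z, SZ)), add(mul(Z, SZ), add(SSSZ, SSZ)))
  [1] add(add(S(add(SZ, Z)), add(Z, SZ)), add(mul(Z, SZ), add(SSSZ, SSZ)))
  [2] add(S(add(add(SZ, Z), add(Z, SZ))), add(mul(Z, SZ), add(SSSZ, SSZ)))
  [3] S(add(add(add(SZ, Z), add(Z, SZ)), add(mul(Z, SZ), add(SSSZ, SSZ))))
  [4] S(add(add(S(add(Z, Z)), add(Z, SZ)), add(mul(Z, SZ), add(SSSZ, SSZ))))
  [5] S(add(S(add(add(Z, Z), add(Z, SZ))), add(mul(Z, SZ), add(SSSZ, SSZ))))
  [6] S(S(add(add(add(Z, Z), add(Z, SZ)), add(mul(Z, SZ), add(SSSZ, SSZ)))))
  [7] S(S(add(add(Z, add(Z, SZ)), add(mul(Z, SZ), add(SSSZ, SSZ)))))
  [8] S(S(add(add(Z, SZ), add(mul(Z, SZ), add(SSSZ, SSZ)))))
  [9] S(S(add(SZ, add(mul(Z, SZ), add(SSSZ, SSZ)))))
  [10] S(S(S(add(Z, add(mul(Z, SZ), add(SSSZ, SSZ))))))
  [11] S(S(S(add(mul(Z, SZ), add(SSSZ, SSZ)))))
  [12] S(S(S(add(Z, add(SSSZ, SSZ)))))
  [13] S(S(S(add(SSSZ, SSZ))))
  [14] S(S(S(S(add(SSZ, SSZ)))))
  [15] S(S(S(S(S(add(SZ, SSZ))))))
  [16] S(S(S(S(S(S(add(Z, SSZ)))))))
  [17] S^8(Z)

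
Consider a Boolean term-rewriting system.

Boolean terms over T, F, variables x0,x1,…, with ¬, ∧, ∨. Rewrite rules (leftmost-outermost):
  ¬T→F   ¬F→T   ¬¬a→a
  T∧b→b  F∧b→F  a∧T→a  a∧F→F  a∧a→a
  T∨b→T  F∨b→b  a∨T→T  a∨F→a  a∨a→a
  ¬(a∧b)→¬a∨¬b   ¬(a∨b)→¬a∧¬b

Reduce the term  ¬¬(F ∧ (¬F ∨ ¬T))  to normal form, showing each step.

Answer: normal form = F  (in 2 steps)

Working:
  start: ¬¬(F ∧ (¬F ∨ ¬T))
  →1  F ∧ (¬F ∨ ¬T)
  →2  F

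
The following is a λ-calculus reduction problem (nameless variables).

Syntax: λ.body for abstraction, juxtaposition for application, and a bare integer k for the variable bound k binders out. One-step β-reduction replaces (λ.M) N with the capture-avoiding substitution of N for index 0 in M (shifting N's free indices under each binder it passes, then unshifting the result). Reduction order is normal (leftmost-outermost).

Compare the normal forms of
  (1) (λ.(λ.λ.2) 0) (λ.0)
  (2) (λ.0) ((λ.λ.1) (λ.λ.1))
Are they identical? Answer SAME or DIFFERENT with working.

Term A:
  start: (λ.(λ.λ.2) 0) (λ.0)
  step 1: (λ.λ.λ.0) (λ.0)
  step 2: λ.λ.0

Term B:
  start: (λ.0) ((λ.λ.1) (λ.λ.1))
  step 1: (λ.λ.1) (λ.λ.1)
  step 2: λ.λ.λ.1

Answer: DIFFERENT — A ⇓ λ.λ.0, B ⇓ λ.λ.λ.1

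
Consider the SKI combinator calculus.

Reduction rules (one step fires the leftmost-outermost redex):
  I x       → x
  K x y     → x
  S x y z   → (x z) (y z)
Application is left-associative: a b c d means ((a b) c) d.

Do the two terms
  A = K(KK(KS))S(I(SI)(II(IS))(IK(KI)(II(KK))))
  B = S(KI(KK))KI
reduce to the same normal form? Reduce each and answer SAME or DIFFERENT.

Term A:
  start: K(KK(KS))S(I(SI)(II(IS))(IK(KI)(II(KK))))
  →1  KK(KS)(I(SI)(II(IS))(IK(KI)(II(KK))))
  →2  K(I(SI)(II(IS))(IK(KI)(II(KK))))
  →3  K(SI(II(IS))(IK(KI)(II(KK))))
  →4  K(I(IK(KI)(II(KK)))(II(IS)(IK(KI)(II(KK)))))
  →5  K(IK(KI)(II(KK))(II(IS)(IK(KI)(II(KK)))))
  →6  K(K(KI)(II(KK))(II(IS)(IK(KI)(II(KK)))))
  →7  K(KI(II(IS)(IK(KI)(II(KK)))))
  →8  KI

Term B:
  start: S(KI(KK))KI
  →1  KI(KK)I(KI)
  →2  II(KI)
  →3  I(KI)
  →4  KI

Answer: SAME — A ⇓ KI, B ⇓ KI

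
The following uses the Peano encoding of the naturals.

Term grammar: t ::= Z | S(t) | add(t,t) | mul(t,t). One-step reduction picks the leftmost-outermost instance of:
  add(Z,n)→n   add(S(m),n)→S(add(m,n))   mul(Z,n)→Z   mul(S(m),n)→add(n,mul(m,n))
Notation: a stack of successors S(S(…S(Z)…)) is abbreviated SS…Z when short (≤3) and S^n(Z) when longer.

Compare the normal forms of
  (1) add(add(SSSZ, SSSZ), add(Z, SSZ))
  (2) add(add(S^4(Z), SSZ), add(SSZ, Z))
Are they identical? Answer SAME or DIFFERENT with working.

Answer: SAME — A ⇓ S^8(Z), B ⇓ S^8(Z)

Working:
Term A:
  start: add(add(SSSZ, SSSZ), add(Z, SSZ))
  step 1: add(S(add(SSZ, SSSZ)), add(Z, SSZ))
  step 2: S(add(add(SSZ, SSSZ), add(Z, SSZ)))
  step 3: S(add(S(add(SZ, SSSZ)), add(Z, SSZ)))
  step 4: S(S(add(add(SZ, SSSZ), add(Z, SSZ))))
  step 5: S(S(add(S(add(Z, SSSZ)), add(Z, SSZ))))
  step 6: S(S(S(add(add(Z, SSSZ), add(Z, SSZ)))))
  step 7: S(S(S(add(SSSZ, add(Z, SSZ)))))
  step 8: S(S(S(S(add(SSZ, add(Z, SSZ))))))
  step 9: S(S(S(S(S(add(SZ, add(Z, SSZ)))))))
  step 10: S(S(S(S(S(S(add(Z, add(Z, SSZ))))))))
  step 11: S(S(S(S(S(S(add(Z, SSZ)))))))
  step 12: S^8(Z)

Term B:
  start: add(add(S^4(Z), SSZ), add(SSZ, Z))
  step 1: add(S(add(SSSZ, SSZ)), add(SSZ, Z))
  step 2: S(add(add(SSSZ, SSZ), add(SSZ, Z)))
  step 3: S(add(S(add(SSZ, SSZ)), add(SSZ, Z)))
  step 4: S(S(add(add(SSZ, SSZ), add(SSZ, Z))))
  step 5: S(S(add(S(add(SZ, SSZ)), add(SSZ, Z))))
  step 6: S(S(S(add(add(SZ, SSZ), add(SSZ, Z)))))
  step 7: S(S(S(add(S(add(Z, SSZ)), add(SSZ, Z)))))
  step 8: S(S(S(S(add(add(Z, SSZ), add(SSZ, Z))))))
  step 9: S(S(S(S(add(SSZ, add(SSZ, Z))))))
  step 10: S(S(S(S(S(add(SZ, add(SSZ, Z)))))))
  step 11: S(S(S(S(S(S(add(Z, add(SSZ, Z))))))))
  step 12: S(S(S(S(S(S(add(SSZ, Z)))))))
  step 13: S(S(S(S(S(S(S(add(SZ, Z))))))))
  step 14: S(S(S(S(S(S(S(S(add(Z, Z)))))))))
  step 15: S^8(Z)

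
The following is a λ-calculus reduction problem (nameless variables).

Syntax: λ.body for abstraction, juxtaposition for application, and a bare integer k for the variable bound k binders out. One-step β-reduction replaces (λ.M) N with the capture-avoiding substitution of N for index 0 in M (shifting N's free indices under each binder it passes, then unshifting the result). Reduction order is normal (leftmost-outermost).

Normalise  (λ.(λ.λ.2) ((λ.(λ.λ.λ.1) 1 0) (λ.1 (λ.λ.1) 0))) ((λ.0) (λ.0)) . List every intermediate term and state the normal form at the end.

Answer: normal form = λ.λ.0  (in 3 steps)

Reduction:
  start: (λ.(λ.λ.2) ((λ.(λ.λ.λ.1) 1 0) (λ.1 (λ.λ.1) 0))) ((λ.0) (λ.0))
  step 1: (λ.λ.(λ.0) (λ.0)) ((λ.(λ.λ.λ.1) ((λ.0) (λ.0)) 0) (λ.(λ.0) (λ.0) (λ.λ.1) 0))
  step 2: λ.(λ.0) (λ.0)
  step 3: λ.λ.0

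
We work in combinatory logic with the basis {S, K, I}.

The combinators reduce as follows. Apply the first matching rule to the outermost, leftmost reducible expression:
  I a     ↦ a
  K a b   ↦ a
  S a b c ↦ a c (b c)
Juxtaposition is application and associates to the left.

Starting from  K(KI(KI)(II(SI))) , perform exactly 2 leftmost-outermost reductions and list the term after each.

Answer: after 2 steps: K(II(SI))

Working:
  start: K(KI(KI)(II(SI)))
  [1] K(I(II(SI)))
  [2] K(II(SI))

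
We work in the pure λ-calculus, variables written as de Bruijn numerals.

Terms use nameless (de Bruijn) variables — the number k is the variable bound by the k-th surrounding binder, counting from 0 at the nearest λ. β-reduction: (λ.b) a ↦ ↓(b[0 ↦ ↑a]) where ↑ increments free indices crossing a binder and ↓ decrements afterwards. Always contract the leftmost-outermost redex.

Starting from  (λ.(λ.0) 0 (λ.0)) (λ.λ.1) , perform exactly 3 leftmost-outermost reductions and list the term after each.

Answer: after 3 steps: λ.λ.0

Working:
  start: (λ.(λ.0) 0 (λ.0)) (λ.λ.1)
  →1  (λ.0) (λ.λ.1) (λ.0)
  →2  (λ.λ.1) (λ.0)
  →3  λ.λ.0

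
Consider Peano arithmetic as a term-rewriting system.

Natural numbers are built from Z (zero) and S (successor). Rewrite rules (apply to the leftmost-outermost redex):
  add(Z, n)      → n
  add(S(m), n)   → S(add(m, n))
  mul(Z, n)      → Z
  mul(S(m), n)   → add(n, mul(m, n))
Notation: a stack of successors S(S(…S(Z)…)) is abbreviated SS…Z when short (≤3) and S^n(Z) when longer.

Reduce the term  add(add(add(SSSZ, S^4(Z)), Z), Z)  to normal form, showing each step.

Answer: normal form = S^7(Z)  (in 20 steps)

Derivation:
  start: add(add(add(SSSZ, S^4(Z)), Z), Z)
  →1  add(add(S(add(SSZ, S^4(Z))), Z), Z)
  →2  add(S(add(add(SSZ, S^4(Z)), Z)), Z)
  →3  S(add(add(add(SSZ, S^4(Z)), Z), Z))
  →4  S(add(add(S(add(SZ, S^4(Z))), Z), Z))
  →5  S(add(S(add(add(SZ, S^4(Z)), Z)), Z))
  →6  S(S(add(add(add(SZ, S^4(Z)), Z), Z)))
  →7  S(S(add(add(S(add(Z, S^4(Z))), Z), Z)))
  →8  S(S(add(S(add(add(Z, S^4(Z)), Z)), Z)))
  →9  S(S(S(add(add(add(Z, S^4(Z)), Z), Z))))
  →10  S(S(S(add(add(S^4(Z), Z), Z))))
  →11  S(S(S(add(S(add(SSSZ, Z)), Z))))
  →12  S(S(S(S(add(add(SSSZ, Z), Z)))))
  →13  S(S(S(S(add(S(add(SSZ, Z)), Z)))))
  →14  S(S(S(S(S(add(add(SSZ, Z), Z))))))
  →15  S(S(S(S(S(add(S(add(SZ, Z)), Z))))))
  →16  S(S(S(S(S(S(add(add(SZ, Z), Z)))))))
  →17  S(S(S(S(S(S(add(S(add(Z, Z)), Z)))))))
  →18  S(S(S(S(S(S(S(add(add(Z, Z), Z))))))))
  →19  S(S(S(S(S(S(S(add(Z, Z))))))))
  →20  S^7(Z)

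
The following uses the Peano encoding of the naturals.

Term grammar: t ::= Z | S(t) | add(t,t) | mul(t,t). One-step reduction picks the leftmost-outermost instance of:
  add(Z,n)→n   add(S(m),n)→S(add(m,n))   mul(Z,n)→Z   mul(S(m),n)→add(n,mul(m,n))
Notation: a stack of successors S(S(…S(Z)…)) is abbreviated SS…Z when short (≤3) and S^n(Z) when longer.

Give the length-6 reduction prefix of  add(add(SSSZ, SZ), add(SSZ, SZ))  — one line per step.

Answer: after 6 steps: S(S(S(add(add(Z, SZ), add(SSZ, SZ)))))

Derivation:
  start: add(add(SSSZ, SZ), add(SSZ, SZ))
  [1] add(S(add(SSZ, SZ)), add(SSZ, SZ))
  [2] S(add(add(SSZ, SZ), add(SSZ, SZ)))
  [3] S(add(S(add(SZ, SZ)), add(SSZ, SZ)))
  [4] S(S(add(add(SZ, SZ), add(SSZ, SZ))))
  [5] S(S(add(S(add(Z, SZ)), add(SSZ, SZ))))
  [6] S(S(S(add(add(Z, SZ), add(SSZ, SZ)))))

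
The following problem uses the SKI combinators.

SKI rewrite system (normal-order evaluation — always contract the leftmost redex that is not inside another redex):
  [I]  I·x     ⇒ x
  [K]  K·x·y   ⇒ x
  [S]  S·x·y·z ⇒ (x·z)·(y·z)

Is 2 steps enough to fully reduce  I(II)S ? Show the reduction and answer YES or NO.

  start: I(II)S
  step 1: IIS
  step 2: IS

Answer: NO — after 2 steps the term is IS, not yet normal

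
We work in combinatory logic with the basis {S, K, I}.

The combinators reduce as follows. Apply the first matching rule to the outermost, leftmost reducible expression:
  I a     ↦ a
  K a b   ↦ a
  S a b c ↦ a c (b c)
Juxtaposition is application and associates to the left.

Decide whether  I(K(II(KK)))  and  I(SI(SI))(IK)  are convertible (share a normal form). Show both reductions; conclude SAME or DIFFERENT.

Term A:
  start: I(K(II(KK)))
  [1] K(II(KK))
  [2] K(I(KK))
  [3] K(KK)

Term B:
  start: I(SI(SI))(IK)
  [1] SI(SI)(IK)
  [2] I(IK)(SI(IK))
  [3] IK(SI(IK))
  [4] K(SI(IK))
  [5] K(SIK)

Answer: DIFFERENT — A ⇓ K(KK), B ⇓ K(SIK)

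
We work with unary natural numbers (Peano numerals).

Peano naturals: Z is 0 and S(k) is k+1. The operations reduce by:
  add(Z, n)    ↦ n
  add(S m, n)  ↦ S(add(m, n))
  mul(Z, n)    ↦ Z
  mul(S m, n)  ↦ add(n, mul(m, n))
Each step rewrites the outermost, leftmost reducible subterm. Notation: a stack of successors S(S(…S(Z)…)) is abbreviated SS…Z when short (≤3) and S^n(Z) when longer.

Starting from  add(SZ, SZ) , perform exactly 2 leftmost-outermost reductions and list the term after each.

  start: add(SZ, SZ)
  →1  S(add(Z, SZ))
  →2  SSZ

Answer: after 2 steps: SSZ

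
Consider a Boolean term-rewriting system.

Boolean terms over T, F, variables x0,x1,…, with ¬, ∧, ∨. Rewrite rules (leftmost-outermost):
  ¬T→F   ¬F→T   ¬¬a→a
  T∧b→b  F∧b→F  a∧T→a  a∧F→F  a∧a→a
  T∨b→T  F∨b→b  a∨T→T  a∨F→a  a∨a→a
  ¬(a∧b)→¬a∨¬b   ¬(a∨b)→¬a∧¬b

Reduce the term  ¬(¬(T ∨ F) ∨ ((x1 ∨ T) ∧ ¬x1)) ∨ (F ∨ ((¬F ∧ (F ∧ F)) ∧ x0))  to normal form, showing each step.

  start: ¬(¬(T ∨ F) ∨ ((x1 ∨ T) ∧ ¬x1)) ∨ (F ∨ ((¬F ∧ (F ∧ F)) ∧ x0))
  [1] (¬¬(T ∨ F) ∧ ¬((x1 ∨ T) ∧ ¬x1)) ∨ (F ∨ ((¬F ∧ (F ∧ F)) ∧ x0))
  [2] ((T ∨ F) ∧ ¬((x1 ∨ T) ∧ ¬x1)) ∨ (F ∨ ((¬F ∧ (F ∧ F)) ∧ x0))
  [3] (T ∧ ¬((x1 ∨ T) ∧ ¬x1)) ∨ (F ∨ ((¬F ∧ (F ∧ F)) ∧ x0))
  [4] ¬((x1 ∨ T) ∧ ¬x1) ∨ (F ∨ ((¬F ∧ (F ∧ F)) ∧ x0))
  [5] (¬(x1 ∨ T) ∨ ¬¬x1) ∨ (F ∨ ((¬F ∧ (F ∧ F)) ∧ x0))
  [6] ((¬x1 ∧ ¬T) ∨ ¬¬x1) ∨ (F ∨ ((¬F ∧ (F ∧ F)) ∧ x0))
  [7] ((¬x1 ∧ F) ∨ ¬¬x1) ∨ (F ∨ ((¬F ∧ (F ∧ F)) ∧ x0))
  [8] (F ∨ ¬¬x1) ∨ (F ∨ ((¬F ∧ (F ∧ F)) ∧ x0))
  [9] ¬¬x1 ∨ (F ∨ ((¬F ∧ (F ∧ F)) ∧ x0))
  [10] x1 ∨ (F ∨ ((¬F ∧ (F ∧ F)) ∧ x0))
  [11] x1 ∨ ((¬F ∧ (F ∧ F)) ∧ x0)
  [12] x1 ∨ ((T ∧ (F ∧ F)) ∧ x0)
  [13] x1 ∨ ((F ∧ F) ∧ x0)
  [14] x1 ∨ (F ∧ x0)
  [15] x1 ∨ F
  [16] x1

Answer: normal form = x1  (in 16 steps)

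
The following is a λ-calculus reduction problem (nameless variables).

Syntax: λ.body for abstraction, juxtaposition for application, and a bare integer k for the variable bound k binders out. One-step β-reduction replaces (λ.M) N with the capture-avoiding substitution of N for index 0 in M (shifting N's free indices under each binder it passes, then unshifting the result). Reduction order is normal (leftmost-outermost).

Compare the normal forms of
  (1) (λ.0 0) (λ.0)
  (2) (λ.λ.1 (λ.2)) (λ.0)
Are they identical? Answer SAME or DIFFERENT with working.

Answer: DIFFERENT — A ⇓ λ.0, B ⇓ λ.λ.λ.0

Derivation:
Term A:
  start: (λ.0 0) (λ.0)
  →1  (λ.0) (λ.0)
  →2  λ.0

Term B:
  start: (λ.λ.1 (λ.2)) (λ.0)
  →1  λ.(λ.0) (λ.λ.0)
  →2  λ.λ.λ.0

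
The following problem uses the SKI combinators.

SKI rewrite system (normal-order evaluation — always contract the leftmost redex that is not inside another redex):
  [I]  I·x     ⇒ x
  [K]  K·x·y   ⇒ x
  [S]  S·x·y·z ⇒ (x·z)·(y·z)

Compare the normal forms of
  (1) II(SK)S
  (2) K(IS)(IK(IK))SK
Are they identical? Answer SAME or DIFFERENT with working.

Answer: DIFFERENT — A ⇓ SKS, B ⇓ SSK

Working:
Term A:
  start: II(SK)S
  [1] I(SK)S
  [2] SKS

Term B:
  start: K(IS)(IK(IK))SK
  [1] ISSK
  [2] SSK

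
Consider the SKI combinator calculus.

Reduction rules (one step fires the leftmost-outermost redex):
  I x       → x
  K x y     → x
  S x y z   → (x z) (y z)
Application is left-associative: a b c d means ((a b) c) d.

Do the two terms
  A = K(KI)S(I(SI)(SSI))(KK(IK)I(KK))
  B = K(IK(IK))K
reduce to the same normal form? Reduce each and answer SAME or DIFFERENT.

Answer: DIFFERENT — A ⇓ I, B ⇓ KK

Derivation:
Term A:
  start: K(KI)S(I(SI)(SSI))(KK(IK)I(KK))
  [1] KI(I(SI)(SSI))(KK(IK)I(KK))
  [2] I(KK(IK)I(KK))
  [3] KK(IK)I(KK)
  [4] KI(KK)
  [5] I

Term B:
  start: K(IK(IK))K
  [1] IK(IK)
  [2] K(IK)
  [3] KK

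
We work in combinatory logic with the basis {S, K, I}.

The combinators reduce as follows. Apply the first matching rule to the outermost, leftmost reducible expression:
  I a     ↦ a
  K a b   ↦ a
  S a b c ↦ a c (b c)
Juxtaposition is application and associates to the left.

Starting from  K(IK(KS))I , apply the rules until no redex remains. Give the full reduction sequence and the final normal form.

  start: K(IK(KS))I
  [1] IK(KS)
  [2] K(KS)

Answer: normal form = K(KS)  (in 2 steps)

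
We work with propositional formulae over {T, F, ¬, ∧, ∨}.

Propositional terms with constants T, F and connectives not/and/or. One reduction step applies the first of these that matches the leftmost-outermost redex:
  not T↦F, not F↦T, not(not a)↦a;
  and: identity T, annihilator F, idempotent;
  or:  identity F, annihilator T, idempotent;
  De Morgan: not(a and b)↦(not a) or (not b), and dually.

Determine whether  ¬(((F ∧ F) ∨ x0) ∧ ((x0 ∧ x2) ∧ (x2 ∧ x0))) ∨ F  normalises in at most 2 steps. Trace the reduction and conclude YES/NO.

Answer: NO — after 2 steps the term is ¬((F ∧ F) ∨ x0) ∨ ¬((x0 ∧ x2) ∧ (x2 ∧ x0)), not yet normal

Working:
  start: ¬(((F ∧ F) ∨ x0) ∧ ((x0 ∧ x2) ∧ (x2 ∧ x0))) ∨ F
  →1  ¬(((F ∧ F) ∨ x0) ∧ ((x0 ∧ x2) ∧ (x2 ∧ x0)))
  →2  ¬((F ∧ F) ∨ x0) ∨ ¬((x0 ∧ x2) ∧ (x2 ∧ x0))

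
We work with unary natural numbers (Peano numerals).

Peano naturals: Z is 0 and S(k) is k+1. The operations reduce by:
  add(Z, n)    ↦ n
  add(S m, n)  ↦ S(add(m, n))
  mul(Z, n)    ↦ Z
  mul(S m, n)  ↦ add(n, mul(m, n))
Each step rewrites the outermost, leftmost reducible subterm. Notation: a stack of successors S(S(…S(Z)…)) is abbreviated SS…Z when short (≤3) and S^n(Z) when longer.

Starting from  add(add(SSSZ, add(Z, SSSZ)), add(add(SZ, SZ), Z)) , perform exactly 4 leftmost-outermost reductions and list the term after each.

Answer: after 4 steps: S(S(add(add(SZ, add(Z, SSSZ)), add(add(SZ, SZ), Z))))

Derivation:
  start: add(add(SSSZ, add(Z, SSSZ)), add(add(SZ, SZ), Z))
  [1] add(S(add(SSZ, add(Z, SSSZ))), add(add(SZ, SZ), Z))
  [2] S(add(add(SSZ, add(Z, SSSZ)), add(add(SZ, SZ), Z)))
  [3] S(add(S(add(SZ, add(Z, SSSZ))), add(add(SZ, SZ), Z)))
  [4] S(S(add(add(SZ, add(Z, SSSZ)), add(add(SZ, SZ), Z))))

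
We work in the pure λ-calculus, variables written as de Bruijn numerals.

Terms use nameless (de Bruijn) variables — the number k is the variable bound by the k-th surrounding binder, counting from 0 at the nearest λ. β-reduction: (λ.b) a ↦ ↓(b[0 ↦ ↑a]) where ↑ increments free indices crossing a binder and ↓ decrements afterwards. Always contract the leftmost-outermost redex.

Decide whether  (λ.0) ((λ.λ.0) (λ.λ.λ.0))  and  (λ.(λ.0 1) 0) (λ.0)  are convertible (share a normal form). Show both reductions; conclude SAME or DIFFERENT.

Term A:
  start: (λ.0) ((λ.λ.0) (λ.λ.λ.0))
  step 1: (λ.λ.0) (λ.λ.λ.0)
  step 2: λ.0

Term B:
  start: (λ.(λ.0 1) 0) (λ.0)
  step 1: (λ.0 (λ.0)) (λ.0)
  step 2: (λ.0) (λ.0)
  step 3: λ.0

Answer: SAME — A ⇓ λ.0, B ⇓ λ.0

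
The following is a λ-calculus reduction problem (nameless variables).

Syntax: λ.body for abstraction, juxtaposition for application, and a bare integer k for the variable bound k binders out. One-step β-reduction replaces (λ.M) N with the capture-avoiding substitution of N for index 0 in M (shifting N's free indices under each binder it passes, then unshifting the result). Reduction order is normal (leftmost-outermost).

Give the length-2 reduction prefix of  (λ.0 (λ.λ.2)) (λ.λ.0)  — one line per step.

Answer: after 2 steps: λ.0

Reduction:
  start: (λ.0 (λ.λ.2)) (λ.λ.0)
  step 1: (λ.λ.0) (λ.λ.λ.λ.0)
  step 2: λ.0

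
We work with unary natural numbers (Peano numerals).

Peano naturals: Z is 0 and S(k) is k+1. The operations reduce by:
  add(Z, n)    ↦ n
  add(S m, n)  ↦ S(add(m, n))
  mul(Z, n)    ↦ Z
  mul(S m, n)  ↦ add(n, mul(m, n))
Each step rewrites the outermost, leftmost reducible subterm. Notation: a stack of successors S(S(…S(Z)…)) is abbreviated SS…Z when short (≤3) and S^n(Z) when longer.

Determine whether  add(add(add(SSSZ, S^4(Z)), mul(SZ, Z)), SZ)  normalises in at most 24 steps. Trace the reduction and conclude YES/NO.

  start: add(add(add(SSSZ, S^4(Z)), mul(SZ, Z)), SZ)
  [1] add(add(S(add(SSZ, S^4(Z))), mul(SZ, Z)), SZ)
  [2] add(S(add(add(SSZ, S^4(Z)), mul(SZ, Z))), SZ)
  [3] S(add(add(add(SSZ, S^4(Z)), mul(SZ, Z)), SZ))
  [4] S(add(add(S(add(SZ, S^4(Z))), mul(SZ, Z)), SZ))
  [5] S(add(S(add(add(SZ, S^4(Z)), mul(SZ, Z))), SZ))
  [6] S(S(add(add(add(SZ, S^4(Z)), mul(SZ, Z)), SZ)))
  [7] S(S(add(add(S(add(Z, S^4(Z))), mul(SZ, Z)), SZ)))
  [8] S(S(add(S(add(add(Z, S^4(Z)), mul(SZ, Z))), SZ)))
  [9] S(S(S(add(add(add(Z, S^4(Z)), mul(SZ, Z)), SZ))))
  [10] S(S(S(add(add(S^4(Z), mul(SZ, Z)), SZ))))
  [11] S(S(S(add(S(add(SSSZ, mul(SZ, Z))), SZ))))
  [12] S(S(S(S(add(add(SSSZ, mul(SZ, Z)), SZ)))))
  [13] S(S(S(S(add(S(add(SSZ, mul(SZ, Z))), SZ)))))
  [14] S(S(S(S(S(add(add(SSZ, mul(SZ, Z)), SZ))))))
  [15] S(S(S(S(S(add(S(add(SZ, mul(SZ, Z))), SZ))))))
  [16] S(S(S(S(S(S(add(add(SZ, mul(SZ, Z)), SZ)))))))
  [17] S(S(S(S(S(S(add(S(add(Z, mul(SZ, Z))), SZ)))))))
  [18] S(S(S(S(S(S(S(add(add(Z, mul(SZ, Z)), SZ))))))))
  [19] S(S(S(S(S(S(S(add(mul(SZ, Z), SZ))))))))
  [20] S(S(S(S(S(S(S(add(add(Z, mul(Z, Z)), SZ))))))))
  [21] S(S(S(S(S(S(S(add(mul(Z, Z), SZ))))))))
  [22] S(S(S(S(S(S(S(add(Z, SZ))))))))
  [23] S^8(Z)

Answer: YES — reaches normal form S^8(Z) in 23 ≤ 24 steps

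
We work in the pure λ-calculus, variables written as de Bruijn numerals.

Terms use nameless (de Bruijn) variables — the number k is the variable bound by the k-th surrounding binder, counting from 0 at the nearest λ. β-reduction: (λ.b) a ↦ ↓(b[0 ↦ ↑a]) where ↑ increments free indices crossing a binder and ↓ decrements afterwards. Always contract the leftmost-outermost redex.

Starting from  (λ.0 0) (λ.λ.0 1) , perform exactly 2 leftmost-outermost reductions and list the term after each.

Answer: after 2 steps: λ.0 (λ.λ.0 1)

Working:
  start: (λ.0 0) (λ.λ.0 1)
  step 1: (λ.λ.0 1) (λ.λ.0 1)
  step 2: λ.0 (λ.λ.0 1)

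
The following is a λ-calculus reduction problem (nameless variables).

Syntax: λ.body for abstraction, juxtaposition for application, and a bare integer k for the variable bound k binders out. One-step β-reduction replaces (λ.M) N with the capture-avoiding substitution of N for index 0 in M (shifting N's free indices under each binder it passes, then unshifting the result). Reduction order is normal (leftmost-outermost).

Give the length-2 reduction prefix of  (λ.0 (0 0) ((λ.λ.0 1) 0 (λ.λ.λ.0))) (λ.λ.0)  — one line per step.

Answer: after 2 steps: (λ.0) ((λ.λ.0 1) (λ.λ.0) (λ.λ.λ.0))

Derivation:
  start: (λ.0 (0 0) ((λ.λ.0 1) 0 (λ.λ.λ.0))) (λ.λ.0)
  step 1: (λ.λ.0) ((λ.λ.0) (λ.λ.0)) ((λ.λ.0 1) (λ.λ.0) (λ.λ.λ.0))
  step 2: (λ.0) ((λ.λ.0 1) (λ.λ.0) (λ.λ.λ.0))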